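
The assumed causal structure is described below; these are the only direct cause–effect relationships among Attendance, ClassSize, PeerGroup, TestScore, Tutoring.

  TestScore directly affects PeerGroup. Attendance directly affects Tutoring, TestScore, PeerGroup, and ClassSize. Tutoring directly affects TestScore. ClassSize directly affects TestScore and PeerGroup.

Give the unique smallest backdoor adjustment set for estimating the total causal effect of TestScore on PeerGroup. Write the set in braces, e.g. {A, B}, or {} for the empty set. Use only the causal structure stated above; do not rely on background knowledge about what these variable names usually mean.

Variables eligible for adjustment (non-descendants of TestScore, excluding TestScore and PeerGroup): {Attendance, ClassSize, Tutoring}.
Backdoor paths from TestScore to PeerGroup:
  P1: TestScore <- Attendance -> ClassSize -> PeerGroup
  P2: TestScore <- Attendance -> PeerGroup
  P3: TestScore <- Tutoring <- Attendance -> ClassSize -> PeerGroup
  P4: TestScore <- Tutoring <- Attendance -> PeerGroup
  P5: TestScore <- ClassSize <- Attendance -> PeerGroup
  P6: TestScore <- ClassSize -> PeerGroup
The empty set is not sufficient: P1 (TestScore <- Attendance -> ClassSize -> PeerGroup) has no collider blocking it and no conditioned non-collider, so it is open.
Try {Attendance, ClassSize}:
  P1: blocked at fork node Attendance ∈ conditioning set.
  P2: blocked at fork node Attendance ∈ conditioning set.
  P3: blocked at fork node Attendance ∈ conditioning set.
  P4: blocked at fork node Attendance ∈ conditioning set.
  P5: blocked at chain node ClassSize ∈ conditioning set.
  P6: blocked at fork node ClassSize ∈ conditioning set.
{Attendance, ClassSize} contains no descendant of TestScore and blocks every backdoor path.
Every element of {Attendance, ClassSize} is needed (dropping Attendance leaves P2 open; dropping ClassSize leaves P6 open), so no proper subset is valid.
Among all size-2 subsets of the eligible variables, only {Attendance, ClassSize} blocks every backdoor path, so it is the unique smallest valid adjustment set.

{Attendance, ClassSize}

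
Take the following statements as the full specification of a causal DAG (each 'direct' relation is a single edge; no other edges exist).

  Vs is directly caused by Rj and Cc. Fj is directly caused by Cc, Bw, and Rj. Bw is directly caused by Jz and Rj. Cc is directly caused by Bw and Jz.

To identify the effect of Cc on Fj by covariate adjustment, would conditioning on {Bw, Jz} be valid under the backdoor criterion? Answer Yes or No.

Yes

Backdoor paths from Cc to Fj (paths whose first edge points into Cc):
  P1: Cc <- Jz -> Bw <- Rj -> Fj
  P2: Cc <- Jz -> Bw -> Fj
  P3: Cc <- Bw <- Rj -> Fj
  P4: Cc <- Bw -> Fj
Condition 1 (no descendant of Cc in the set): holds — descendants of Cc are {Fj, Vs}; none are in {Bw, Jz}.
Condition 2 (every backdoor path blocked by {Bw, Jz}):
  P1: blocked at fork node Jz ∈ conditioning set.
  P2: blocked at fork node Jz ∈ conditioning set.
  P3: blocked at chain node Bw ∈ conditioning set.
  P4: blocked at fork node Bw ∈ conditioning set.
{Bw, Jz} satisfies the backdoor criterion.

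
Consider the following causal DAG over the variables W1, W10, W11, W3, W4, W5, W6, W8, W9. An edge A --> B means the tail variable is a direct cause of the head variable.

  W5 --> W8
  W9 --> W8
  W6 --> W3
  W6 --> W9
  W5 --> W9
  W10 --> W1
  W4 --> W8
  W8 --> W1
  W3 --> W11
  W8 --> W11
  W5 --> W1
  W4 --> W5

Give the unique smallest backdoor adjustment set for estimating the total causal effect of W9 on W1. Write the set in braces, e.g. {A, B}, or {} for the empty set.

Variables eligible for adjustment (non-descendants of W9, excluding W9 and W1): {W10, W3, W4, W5, W6}.
Backdoor paths from W9 to W1:
  P1: W9 <- W6 -> W3 -> W11 <- W8 <- W4 -> W5 -> W1
  P2: W9 <- W6 -> W3 -> W11 <- W8 <- W5 -> W1
  P3: W9 <- W6 -> W3 -> W11 <- W8 -> W1
  P4: W9 <- W5 <- W4 -> W8 -> W1
  P5: W9 <- W5 -> W8 -> W1
  P6: W9 <- W5 -> W1
The empty set is not sufficient: P4 (W9 <- W5 <- W4 -> W8 -> W1) has no collider blocking it and no conditioned non-collider, so it is open.
Try {W5}:
  P1: blocked at collider W11 (neither it nor any descendant is in the conditioning set).
  P2: blocked at collider W11 (neither it nor any descendant is in the conditioning set).
  P3: blocked at collider W11 (neither it nor any descendant is in the conditioning set).
  P4: blocked at chain node W5 ∈ conditioning set.
  P5: blocked at fork node W5 ∈ conditioning set.
  P6: blocked at fork node W5 ∈ conditioning set.
{W5} contains no descendant of W9 and blocks every backdoor path.
No other singleton works — e.g. {W4} leaves P5 open — so {W5} is the unique smallest valid adjustment set.

{W5}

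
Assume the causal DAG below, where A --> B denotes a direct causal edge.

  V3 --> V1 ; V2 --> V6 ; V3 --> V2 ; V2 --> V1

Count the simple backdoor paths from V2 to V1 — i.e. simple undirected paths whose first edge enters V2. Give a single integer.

A backdoor path from V2 to V1 is any simple undirected path whose first edge points into V2 (i.e. leaves V2 via a parent).
Parents of V2: {V3}.
Enumerating:
  P1: V2 <- V3 -> V1
That exhausts the simple backdoor paths. Count: 1.

1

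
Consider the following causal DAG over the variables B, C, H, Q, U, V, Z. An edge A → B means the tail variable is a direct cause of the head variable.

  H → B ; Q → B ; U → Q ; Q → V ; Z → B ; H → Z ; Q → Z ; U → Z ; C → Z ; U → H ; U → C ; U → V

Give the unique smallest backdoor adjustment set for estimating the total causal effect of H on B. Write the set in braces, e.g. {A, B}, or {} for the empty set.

{U}

Variables eligible for adjustment (non-descendants of H, excluding H and B): {C, Q, U, V}.
Backdoor paths from H to B:
  P1: H <- U -> C -> Z <- Q -> B
  P2: H <- U -> C -> Z -> B
  P3: H <- U -> Q -> Z -> B
  P4: H <- U -> Q -> B
  P5: H <- U -> V <- Q -> Z -> B
  P6: H <- U -> V <- Q -> B
  P7: H <- U -> Z <- Q -> B
  P8: H <- U -> Z -> B
The empty set is not sufficient: P2 (H <- U -> C -> Z -> B) has no collider blocking it and no conditioned non-collider, so it is open.
Try {U}:
  P1: blocked at fork node U ∈ conditioning set.
  P2: blocked at fork node U ∈ conditioning set.
  P3: blocked at fork node U ∈ conditioning set.
  P4: blocked at fork node U ∈ conditioning set.
  P5: blocked at fork node U ∈ conditioning set.
  P6: blocked at fork node U ∈ conditioning set.
  P7: blocked at fork node U ∈ conditioning set.
  P8: blocked at fork node U ∈ conditioning set.
{U} contains no descendant of H and blocks every backdoor path.
No other singleton works — e.g. {C} leaves P3 open — so {U} is the unique smallest valid adjustment set.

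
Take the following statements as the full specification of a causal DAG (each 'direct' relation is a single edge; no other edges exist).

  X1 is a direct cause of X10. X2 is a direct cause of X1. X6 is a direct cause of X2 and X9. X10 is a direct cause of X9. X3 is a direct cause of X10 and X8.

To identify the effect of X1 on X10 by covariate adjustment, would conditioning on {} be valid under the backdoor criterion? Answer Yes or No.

Yes

Backdoor paths from X1 to X10 (paths whose first edge points into X1):
  P1: X1 <- X2 <- X6 -> X9 <- X10
Condition 1 (no descendant of X1 in the set): holds — descendants of X1 are {X10, X9}; none are in {}.
Condition 2 (every backdoor path blocked by {}):
  P1: blocked at collider X9 (neither it nor any descendant is in the conditioning set).
{} satisfies the backdoor criterion.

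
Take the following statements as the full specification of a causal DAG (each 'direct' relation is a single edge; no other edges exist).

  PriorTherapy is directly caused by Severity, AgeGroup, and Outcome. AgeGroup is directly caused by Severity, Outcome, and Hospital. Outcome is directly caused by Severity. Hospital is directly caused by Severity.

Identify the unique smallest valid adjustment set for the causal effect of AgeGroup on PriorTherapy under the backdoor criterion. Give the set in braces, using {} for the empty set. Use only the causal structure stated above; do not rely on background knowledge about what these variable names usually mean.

{Outcome, Severity}

Variables eligible for adjustment (non-descendants of AgeGroup, excluding AgeGroup and PriorTherapy): {Hospital, Outcome, Severity}.
Backdoor paths from AgeGroup to PriorTherapy:
  P1: AgeGroup <- Severity -> Outcome -> PriorTherapy
  P2: AgeGroup <- Severity -> PriorTherapy
  P3: AgeGroup <- Outcome <- Severity -> PriorTherapy
  P4: AgeGroup <- Outcome -> PriorTherapy
  P5: AgeGroup <- Hospital <- Severity -> Outcome -> PriorTherapy
  P6: AgeGroup <- Hospital <- Severity -> PriorTherapy
The empty set is not sufficient: P1 (AgeGroup <- Severity -> Outcome -> PriorTherapy) has no collider blocking it and no conditioned non-collider, so it is open.
Try {Outcome, Severity}:
  P1: blocked at fork node Severity ∈ conditioning set.
  P2: blocked at fork node Severity ∈ conditioning set.
  P3: blocked at chain node Outcome ∈ conditioning set.
  P4: blocked at fork node Outcome ∈ conditioning set.
  P5: blocked at fork node Severity ∈ conditioning set.
  P6: blocked at fork node Severity ∈ conditioning set.
{Outcome, Severity} contains no descendant of AgeGroup and blocks every backdoor path.
Every element of {Outcome, Severity} is needed (dropping Outcome leaves P4 open; dropping Severity leaves P2 open), so no proper subset is valid.
Among all size-2 subsets of the eligible variables, only {Outcome, Severity} blocks every backdoor path, so it is the unique smallest valid adjustment set.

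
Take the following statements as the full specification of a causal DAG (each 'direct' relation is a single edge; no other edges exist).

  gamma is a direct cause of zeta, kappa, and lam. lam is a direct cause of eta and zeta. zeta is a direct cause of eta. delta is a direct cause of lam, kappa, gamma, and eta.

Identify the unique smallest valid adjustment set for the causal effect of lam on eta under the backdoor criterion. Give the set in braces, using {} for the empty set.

Variables eligible for adjustment (non-descendants of lam, excluding lam and eta): {delta, gamma, kappa}.
Backdoor paths from lam to eta:
  P1: lam <- delta -> gamma -> zeta -> eta
  P2: lam <- delta -> kappa <- gamma -> zeta -> eta
  P3: lam <- delta -> eta
  P4: lam <- gamma <- delta -> eta
  P5: lam <- gamma -> zeta -> eta
  P6: lam <- gamma -> kappa <- delta -> eta
The empty set is not sufficient: P1 (lam <- delta -> gamma -> zeta -> eta) has no collider blocking it and no conditioned non-collider, so it is open.
Try {delta, gamma}:
  P1: blocked at fork node delta ∈ conditioning set.
  P2: blocked at fork node delta ∈ conditioning set.
  P3: blocked at fork node delta ∈ conditioning set.
  P4: blocked at chain node gamma ∈ conditioning set.
  P5: blocked at fork node gamma ∈ conditioning set.
  P6: blocked at fork node gamma ∈ conditioning set.
{delta, gamma} contains no descendant of lam and blocks every backdoor path.
Every element of {delta, gamma} is needed (dropping delta leaves P3 open; dropping gamma leaves P5 open), so no proper subset is valid.
Among all size-2 subsets of the eligible variables, only {delta, gamma} blocks every backdoor path, so it is the unique smallest valid adjustment set.

{delta, gamma}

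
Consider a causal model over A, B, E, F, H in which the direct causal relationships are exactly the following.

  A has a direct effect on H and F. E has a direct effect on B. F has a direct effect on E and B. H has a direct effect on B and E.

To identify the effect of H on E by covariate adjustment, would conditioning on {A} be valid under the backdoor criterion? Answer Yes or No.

Backdoor paths from H to E (paths whose first edge points into H):
  P1: H <- A -> F -> E
  P2: H <- A -> F -> B <- E
Condition 1 (no descendant of H in the set): holds — descendants of H are {B, E}; none are in {A}.
Condition 2 (every backdoor path blocked by {A}):
  P1: blocked at fork node A ∈ conditioning set.
  P2: blocked at fork node A ∈ conditioning set.
{A} satisfies the backdoor criterion.

Yes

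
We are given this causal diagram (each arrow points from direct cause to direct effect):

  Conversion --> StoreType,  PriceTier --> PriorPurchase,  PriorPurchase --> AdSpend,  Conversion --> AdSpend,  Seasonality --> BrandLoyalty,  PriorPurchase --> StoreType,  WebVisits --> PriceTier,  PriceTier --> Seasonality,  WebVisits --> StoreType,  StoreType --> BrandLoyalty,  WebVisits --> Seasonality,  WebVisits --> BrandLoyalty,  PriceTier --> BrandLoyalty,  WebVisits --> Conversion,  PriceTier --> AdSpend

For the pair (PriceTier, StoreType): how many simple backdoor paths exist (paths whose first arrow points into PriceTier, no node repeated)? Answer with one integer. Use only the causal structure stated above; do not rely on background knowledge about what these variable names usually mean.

5

A backdoor path from PriceTier to StoreType is any simple undirected path whose first edge points into PriceTier (i.e. leaves PriceTier via a parent).
Parents of PriceTier: {WebVisits}.
Enumerating:
  P1: PriceTier <- WebVisits -> Conversion -> AdSpend <- PriorPurchase -> StoreType
  P2: PriceTier <- WebVisits -> Conversion -> StoreType
  P3: PriceTier <- WebVisits -> Seasonality -> BrandLoyalty <- StoreType
  P4: PriceTier <- WebVisits -> StoreType
  P5: PriceTier <- WebVisits -> BrandLoyalty <- StoreType
That exhausts the simple backdoor paths. Count: 5.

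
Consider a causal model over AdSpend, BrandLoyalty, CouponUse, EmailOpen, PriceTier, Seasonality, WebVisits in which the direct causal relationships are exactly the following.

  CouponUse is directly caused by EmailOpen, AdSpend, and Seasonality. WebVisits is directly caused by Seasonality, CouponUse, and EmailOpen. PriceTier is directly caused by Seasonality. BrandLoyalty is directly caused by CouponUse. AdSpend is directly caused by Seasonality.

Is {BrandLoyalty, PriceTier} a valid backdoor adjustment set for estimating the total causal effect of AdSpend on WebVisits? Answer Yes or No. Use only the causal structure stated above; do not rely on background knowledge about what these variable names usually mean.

No

Backdoor paths from AdSpend to WebVisits (paths whose first edge points into AdSpend):
  P1: AdSpend <- Seasonality -> CouponUse <- EmailOpen -> WebVisits
  P2: AdSpend <- Seasonality -> CouponUse -> WebVisits
  P3: AdSpend <- Seasonality -> WebVisits
Condition 1 (no descendant of AdSpend in the set): FAILS — BrandLoyalty is a descendant of AdSpend.
Condition 2 (every backdoor path blocked by {BrandLoyalty, PriceTier}):
  P1: open — collider(s) CouponUse are conditioned on (or have a conditioned descendant) and no non-collider on the path is in the set.
  P2: open — no interior node is in the conditioning set.
  P3: open — no interior node is in the conditioning set.
{BrandLoyalty, PriceTier} does not satisfy the backdoor criterion.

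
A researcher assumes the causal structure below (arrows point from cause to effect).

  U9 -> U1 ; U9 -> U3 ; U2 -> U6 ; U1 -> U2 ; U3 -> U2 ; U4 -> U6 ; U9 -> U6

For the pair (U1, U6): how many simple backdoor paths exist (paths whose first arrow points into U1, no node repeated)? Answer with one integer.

2

A backdoor path from U1 to U6 is any simple undirected path whose first edge points into U1 (i.e. leaves U1 via a parent).
Parents of U1: {U9}.
Enumerating:
  P1: U1 <- U9 -> U3 -> U2 -> U6
  P2: U1 <- U9 -> U6
That exhausts the simple backdoor paths. Count: 2.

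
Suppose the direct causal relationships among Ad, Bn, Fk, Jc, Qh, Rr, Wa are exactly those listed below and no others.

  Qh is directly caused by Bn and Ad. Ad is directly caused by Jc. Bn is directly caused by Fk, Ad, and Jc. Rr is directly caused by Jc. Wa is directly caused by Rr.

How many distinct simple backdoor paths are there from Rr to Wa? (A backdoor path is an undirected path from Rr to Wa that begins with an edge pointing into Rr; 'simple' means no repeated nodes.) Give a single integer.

A backdoor path from Rr to Wa is any simple undirected path whose first edge points into Rr (i.e. leaves Rr via a parent).
Parents of Rr: {Jc}.
No simple path from any parent of Rr reaches Wa without revisiting Rr, so there are no backdoor paths.

0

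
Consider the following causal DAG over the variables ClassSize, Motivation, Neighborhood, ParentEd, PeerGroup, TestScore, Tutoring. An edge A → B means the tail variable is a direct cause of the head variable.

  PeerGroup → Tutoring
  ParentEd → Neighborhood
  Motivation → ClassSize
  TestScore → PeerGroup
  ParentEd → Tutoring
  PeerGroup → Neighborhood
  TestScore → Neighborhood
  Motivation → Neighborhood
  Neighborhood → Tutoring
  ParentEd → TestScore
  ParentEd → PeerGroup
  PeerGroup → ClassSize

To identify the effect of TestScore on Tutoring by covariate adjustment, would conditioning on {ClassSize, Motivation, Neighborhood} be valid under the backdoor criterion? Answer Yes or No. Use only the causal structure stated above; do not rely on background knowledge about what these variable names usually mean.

Backdoor paths from TestScore to Tutoring (paths whose first edge points into TestScore):
  P1: TestScore <- ParentEd -> PeerGroup -> Neighborhood -> Tutoring
  P2: TestScore <- ParentEd -> PeerGroup -> Tutoring
  P3: TestScore <- ParentEd -> PeerGroup -> ClassSize <- Motivation -> Neighborhood -> Tutoring
  P4: TestScore <- ParentEd -> Neighborhood <- Motivation -> ClassSize <- PeerGroup -> Tutoring
  P5: TestScore <- ParentEd -> Neighborhood <- PeerGroup -> Tutoring
  P6: TestScore <- ParentEd -> Neighborhood -> Tutoring
  P7: TestScore <- ParentEd -> Tutoring
Condition 1 (no descendant of TestScore in the set): FAILS — ClassSize and Neighborhood are descendants of TestScore.
Condition 2 (every backdoor path blocked by {ClassSize, Motivation, Neighborhood}):
  P1: blocked at chain node Neighborhood ∈ conditioning set.
  P2: open — no interior node is in the conditioning set.
  P3: blocked at fork node Motivation ∈ conditioning set.
  P4: blocked at fork node Motivation ∈ conditioning set.
  P5: open — collider(s) Neighborhood are conditioned on (or have a conditioned descendant) and no non-collider on the path is in the set.
  P6: blocked at chain node Neighborhood ∈ conditioning set.
  P7: open — no interior node is in the conditioning set.
{ClassSize, Motivation, Neighborhood} does not satisfy the backdoor criterion.

No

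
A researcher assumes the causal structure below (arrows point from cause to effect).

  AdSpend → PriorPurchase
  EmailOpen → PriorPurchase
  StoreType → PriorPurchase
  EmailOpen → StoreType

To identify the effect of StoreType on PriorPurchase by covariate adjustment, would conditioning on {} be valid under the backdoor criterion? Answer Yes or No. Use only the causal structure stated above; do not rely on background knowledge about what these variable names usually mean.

Backdoor paths from StoreType to PriorPurchase (paths whose first edge points into StoreType):
  P1: StoreType <- EmailOpen -> PriorPurchase
Condition 1 (no descendant of StoreType in the set): holds — descendants of StoreType are {PriorPurchase}; none are in {}.
Condition 2 (every backdoor path blocked by {}):
  P1: open — no interior node is in the conditioning set.
{} does not satisfy the backdoor criterion.

No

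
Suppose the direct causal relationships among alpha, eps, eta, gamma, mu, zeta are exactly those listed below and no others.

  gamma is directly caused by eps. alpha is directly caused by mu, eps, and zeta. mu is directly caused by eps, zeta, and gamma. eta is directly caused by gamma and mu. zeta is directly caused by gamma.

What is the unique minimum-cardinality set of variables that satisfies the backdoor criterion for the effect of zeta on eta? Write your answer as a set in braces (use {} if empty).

{gamma}

Variables eligible for adjustment (non-descendants of zeta, excluding zeta and eta): {eps, gamma}.
Backdoor paths from zeta to eta:
  P1: zeta <- gamma <- eps -> mu -> eta
  P2: zeta <- gamma <- eps -> alpha <- mu -> eta
  P3: zeta <- gamma -> mu -> eta
  P4: zeta <- gamma -> eta
The empty set is not sufficient: P1 (zeta <- gamma <- eps -> mu -> eta) has no collider blocking it and no conditioned non-collider, so it is open.
Try {gamma}:
  P1: blocked at chain node gamma ∈ conditioning set.
  P2: blocked at chain node gamma ∈ conditioning set.
  P3: blocked at fork node gamma ∈ conditioning set.
  P4: blocked at fork node gamma ∈ conditioning set.
{gamma} contains no descendant of zeta and blocks every backdoor path.
No other singleton works — e.g. {eps} leaves P3 open — so {gamma} is the unique smallest valid adjustment set.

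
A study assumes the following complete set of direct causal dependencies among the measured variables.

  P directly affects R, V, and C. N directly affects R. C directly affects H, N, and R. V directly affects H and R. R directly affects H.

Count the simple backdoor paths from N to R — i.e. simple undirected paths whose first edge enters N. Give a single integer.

A backdoor path from N to R is any simple undirected path whose first edge points into N (i.e. leaves N via a parent).
Parents of N: {C}.
Enumerating:
  P1: N <- C <- P -> V -> R
  P2: N <- C <- P -> V -> H <- R
  P3: N <- C <- P -> R
  P4: N <- C -> R
  P5: N <- C -> H <- V <- P -> R
  P6: N <- C -> H <- V -> R
  P7: N <- C -> H <- R
That exhausts the simple backdoor paths. Count: 7.

7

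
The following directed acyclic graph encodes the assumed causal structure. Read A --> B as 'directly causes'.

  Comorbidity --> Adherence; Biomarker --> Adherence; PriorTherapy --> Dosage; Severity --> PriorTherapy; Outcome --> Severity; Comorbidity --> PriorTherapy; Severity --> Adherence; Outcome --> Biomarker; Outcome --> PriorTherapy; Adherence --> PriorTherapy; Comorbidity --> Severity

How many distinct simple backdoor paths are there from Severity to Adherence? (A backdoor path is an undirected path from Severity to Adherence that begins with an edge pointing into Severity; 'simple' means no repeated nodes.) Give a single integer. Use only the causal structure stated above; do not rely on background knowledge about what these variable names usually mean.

6

A backdoor path from Severity to Adherence is any simple undirected path whose first edge points into Severity (i.e. leaves Severity via a parent).
Parents of Severity: {Comorbidity, Outcome}.
Enumerating:
  P1: Severity <- Outcome -> Biomarker -> Adherence
  P2: Severity <- Outcome -> PriorTherapy <- Comorbidity -> Adherence
  P3: Severity <- Outcome -> PriorTherapy <- Adherence
  P4: Severity <- Comorbidity -> Adherence
  P5: Severity <- Comorbidity -> PriorTherapy <- Outcome -> Biomarker -> Adherence
  P6: Severity <- Comorbidity -> PriorTherapy <- Adherence
That exhausts the simple backdoor paths. Count: 6.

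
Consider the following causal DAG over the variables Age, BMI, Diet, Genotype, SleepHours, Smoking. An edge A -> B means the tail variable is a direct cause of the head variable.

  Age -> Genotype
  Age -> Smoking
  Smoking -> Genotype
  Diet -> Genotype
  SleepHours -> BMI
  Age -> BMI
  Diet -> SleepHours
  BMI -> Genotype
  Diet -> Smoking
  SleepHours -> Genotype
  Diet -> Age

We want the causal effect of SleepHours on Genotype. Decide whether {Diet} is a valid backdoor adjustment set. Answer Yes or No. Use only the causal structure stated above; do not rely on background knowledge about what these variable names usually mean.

Yes

Backdoor paths from SleepHours to Genotype (paths whose first edge points into SleepHours):
  P1: SleepHours <- Diet -> Age -> Smoking -> Genotype
  P2: SleepHours <- Diet -> Age -> BMI -> Genotype
  P3: SleepHours <- Diet -> Age -> Genotype
  P4: SleepHours <- Diet -> Smoking <- Age -> BMI -> Genotype
  P5: SleepHours <- Diet -> Smoking <- Age -> Genotype
  P6: SleepHours <- Diet -> Smoking -> Genotype
  P7: SleepHours <- Diet -> Genotype
Condition 1 (no descendant of SleepHours in the set): holds — descendants of SleepHours are {BMI, Genotype}; none are in {Diet}.
Condition 2 (every backdoor path blocked by {Diet}):
  P1: blocked at fork node Diet ∈ conditioning set.
  P2: blocked at fork node Diet ∈ conditioning set.
  P3: blocked at fork node Diet ∈ conditioning set.
  P4: blocked at fork node Diet ∈ conditioning set.
  P5: blocked at fork node Diet ∈ conditioning set.
  P6: blocked at fork node Diet ∈ conditioning set.
  P7: blocked at fork node Diet ∈ conditioning set.
{Diet} satisfies the backdoor criterion.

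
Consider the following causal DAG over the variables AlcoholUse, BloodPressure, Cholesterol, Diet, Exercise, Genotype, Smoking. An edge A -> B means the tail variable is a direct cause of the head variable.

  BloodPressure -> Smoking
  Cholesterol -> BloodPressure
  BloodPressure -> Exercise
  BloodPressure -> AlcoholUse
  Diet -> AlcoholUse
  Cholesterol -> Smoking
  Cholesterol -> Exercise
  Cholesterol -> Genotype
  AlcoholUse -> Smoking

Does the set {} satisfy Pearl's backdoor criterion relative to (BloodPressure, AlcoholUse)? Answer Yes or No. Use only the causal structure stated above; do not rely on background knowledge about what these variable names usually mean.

Yes

Backdoor paths from BloodPressure to AlcoholUse (paths whose first edge points into BloodPressure):
  P1: BloodPressure <- Cholesterol -> Smoking <- AlcoholUse
Condition 1 (no descendant of BloodPressure in the set): holds — descendants of BloodPressure are {AlcoholUse, Exercise, Smoking}; none are in {}.
Condition 2 (every backdoor path blocked by {}):
  P1: blocked at collider Smoking (neither it nor any descendant is in the conditioning set).
{} satisfies the backdoor criterion.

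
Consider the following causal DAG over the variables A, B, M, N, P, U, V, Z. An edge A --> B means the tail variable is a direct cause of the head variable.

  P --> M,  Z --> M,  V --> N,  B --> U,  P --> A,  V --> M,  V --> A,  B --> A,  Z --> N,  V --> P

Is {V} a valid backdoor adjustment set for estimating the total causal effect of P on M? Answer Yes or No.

Yes

Backdoor paths from P to M (paths whose first edge points into P):
  P1: P <- V -> N <- Z -> M
  P2: P <- V -> M
Condition 1 (no descendant of P in the set): holds — descendants of P are {A, M}; none are in {V}.
Condition 2 (every backdoor path blocked by {V}):
  P1: blocked at fork node V ∈ conditioning set.
  P2: blocked at fork node V ∈ conditioning set.
{V} satisfies the backdoor criterion.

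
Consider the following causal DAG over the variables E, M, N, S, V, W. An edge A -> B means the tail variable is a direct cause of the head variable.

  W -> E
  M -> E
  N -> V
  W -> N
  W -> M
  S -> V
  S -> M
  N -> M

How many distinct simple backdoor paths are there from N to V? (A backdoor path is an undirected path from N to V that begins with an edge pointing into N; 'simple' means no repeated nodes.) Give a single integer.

A backdoor path from N to V is any simple undirected path whose first edge points into N (i.e. leaves N via a parent).
Parents of N: {W}.
Enumerating:
  P1: N <- W -> M <- S -> V
  P2: N <- W -> E <- M <- S -> V
That exhausts the simple backdoor paths. Count: 2.

2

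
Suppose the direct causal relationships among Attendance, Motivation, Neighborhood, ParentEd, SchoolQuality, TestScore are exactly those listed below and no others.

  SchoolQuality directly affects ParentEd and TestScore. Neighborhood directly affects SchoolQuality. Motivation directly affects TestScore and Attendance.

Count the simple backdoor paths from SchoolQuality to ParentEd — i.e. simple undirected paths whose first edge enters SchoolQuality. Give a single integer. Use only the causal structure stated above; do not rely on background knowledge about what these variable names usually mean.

0

A backdoor path from SchoolQuality to ParentEd is any simple undirected path whose first edge points into SchoolQuality (i.e. leaves SchoolQuality via a parent).
Parents of SchoolQuality: {Neighborhood}.
No simple path from any parent of SchoolQuality reaches ParentEd without revisiting SchoolQuality, so there are no backdoor paths.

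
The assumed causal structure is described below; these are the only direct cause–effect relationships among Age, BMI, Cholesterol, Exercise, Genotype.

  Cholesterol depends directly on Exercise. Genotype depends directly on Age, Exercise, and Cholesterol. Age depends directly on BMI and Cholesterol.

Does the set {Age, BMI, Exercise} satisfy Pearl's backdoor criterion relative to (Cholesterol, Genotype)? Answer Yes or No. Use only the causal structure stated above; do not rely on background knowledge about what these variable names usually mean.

Backdoor paths from Cholesterol to Genotype (paths whose first edge points into Cholesterol):
  P1: Cholesterol <- Exercise -> Genotype
Condition 1 (no descendant of Cholesterol in the set): FAILS — Age is a descendant of Cholesterol.
Condition 2 (every backdoor path blocked by {Age, BMI, Exercise}):
  P1: blocked at fork node Exercise ∈ conditioning set.
{Age, BMI, Exercise} does not satisfy the backdoor criterion.

No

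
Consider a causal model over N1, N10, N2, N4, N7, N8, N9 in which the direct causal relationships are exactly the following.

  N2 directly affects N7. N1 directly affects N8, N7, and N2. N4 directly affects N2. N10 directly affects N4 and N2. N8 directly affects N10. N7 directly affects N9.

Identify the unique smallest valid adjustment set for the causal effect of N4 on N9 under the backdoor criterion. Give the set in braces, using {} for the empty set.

Variables eligible for adjustment (non-descendants of N4, excluding N4 and N9): {N1, N10, N8}.
Backdoor paths from N4 to N9:
  P1: N4 <- N10 <- N8 <- N1 -> N2 -> N7 -> N9
  P2: N4 <- N10 <- N8 <- N1 -> N7 -> N9
  P3: N4 <- N10 -> N2 <- N1 -> N7 -> N9
  P4: N4 <- N10 -> N2 -> N7 -> N9
The empty set is not sufficient: P1 (N4 <- N10 <- N8 <- N1 -> N2 -> N7 -> N9) has no collider blocking it and no conditioned non-collider, so it is open.
Try {N10}:
  P1: blocked at chain node N10 ∈ conditioning set.
  P2: blocked at chain node N10 ∈ conditioning set.
  P3: blocked at fork node N10 ∈ conditioning set.
  P4: blocked at fork node N10 ∈ conditioning set.
{N10} contains no descendant of N4 and blocks every backdoor path.
No other singleton works — e.g. {N1} leaves P4 open — so {N10} is the unique smallest valid adjustment set.

{N10}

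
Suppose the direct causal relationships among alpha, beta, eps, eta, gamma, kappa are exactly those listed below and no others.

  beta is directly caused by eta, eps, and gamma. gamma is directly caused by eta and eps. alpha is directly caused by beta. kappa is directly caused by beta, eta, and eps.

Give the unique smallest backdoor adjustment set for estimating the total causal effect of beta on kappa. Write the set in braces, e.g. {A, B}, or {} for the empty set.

{eps, eta}

Variables eligible for adjustment (non-descendants of beta, excluding beta and kappa): {eps, eta, gamma}.
Backdoor paths from beta to kappa:
  P1: beta <- eta -> gamma <- eps -> kappa
  P2: beta <- eta -> kappa
  P3: beta <- eps -> gamma <- eta -> kappa
  P4: beta <- eps -> kappa
  P5: beta <- gamma <- eta -> kappa
  P6: beta <- gamma <- eps -> kappa
The empty set is not sufficient: P2 (beta <- eta -> kappa) has no collider blocking it and no conditioned non-collider, so it is open.
Try {eps, eta}:
  P1: blocked at fork node eta ∈ conditioning set.
  P2: blocked at fork node eta ∈ conditioning set.
  P3: blocked at fork node eps ∈ conditioning set.
  P4: blocked at fork node eps ∈ conditioning set.
  P5: blocked at fork node eta ∈ conditioning set.
  P6: blocked at fork node eps ∈ conditioning set.
{eps, eta} contains no descendant of beta and blocks every backdoor path.
Every element of {eps, eta} is needed (dropping eps leaves P4 open; dropping eta leaves P2 open), so no proper subset is valid.
Among all size-2 subsets of the eligible variables, only {eps, eta} blocks every backdoor path, so it is the unique smallest valid adjustment set.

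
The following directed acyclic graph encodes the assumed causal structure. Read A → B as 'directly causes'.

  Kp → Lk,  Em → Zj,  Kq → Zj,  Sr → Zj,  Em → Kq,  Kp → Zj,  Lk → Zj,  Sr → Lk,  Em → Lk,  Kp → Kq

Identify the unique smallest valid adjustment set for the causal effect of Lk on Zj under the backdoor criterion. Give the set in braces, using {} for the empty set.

Variables eligible for adjustment (non-descendants of Lk, excluding Lk and Zj): {Em, Kp, Kq, Sr}.
Backdoor paths from Lk to Zj:
  P1: Lk <- Sr -> Zj
  P2: Lk <- Kp -> Kq <- Em -> Zj
  P3: Lk <- Kp -> Kq -> Zj
  P4: Lk <- Kp -> Zj
  P5: Lk <- Em -> Kq <- Kp -> Zj
  P6: Lk <- Em -> Kq -> Zj
  P7: Lk <- Em -> Zj
The empty set is not sufficient: P1 (Lk <- Sr -> Zj) has no collider blocking it and no conditioned non-collider, so it is open.
Try {Em, Kp, Sr}:
  P1: blocked at fork node Sr ∈ conditioning set.
  P2: blocked at fork node Kp ∈ conditioning set.
  P3: blocked at fork node Kp ∈ conditioning set.
  P4: blocked at fork node Kp ∈ conditioning set.
  P5: blocked at fork node Em ∈ conditioning set.
  P6: blocked at fork node Em ∈ conditioning set.
  P7: blocked at fork node Em ∈ conditioning set.
{Em, Kp, Sr} contains no descendant of Lk and blocks every backdoor path.
Every element of {Em, Kp, Sr} is needed (dropping Em leaves P6 open; dropping Kp leaves P3 open; dropping Sr leaves P1 open), so no proper subset is valid.
Among all size-3 subsets of the eligible variables, only {Em, Kp, Sr} blocks every backdoor path, so it is the unique smallest valid adjustment set.

{Em, Kp, Sr}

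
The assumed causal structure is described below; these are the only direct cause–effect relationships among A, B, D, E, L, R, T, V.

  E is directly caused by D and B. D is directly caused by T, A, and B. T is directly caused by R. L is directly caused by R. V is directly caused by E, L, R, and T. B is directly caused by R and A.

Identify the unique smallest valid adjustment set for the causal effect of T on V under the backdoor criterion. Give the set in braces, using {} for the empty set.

{R}

Variables eligible for adjustment (non-descendants of T, excluding T and V): {A, B, L, R}.
Backdoor paths from T to V:
  P1: T <- R -> L -> V
  P2: T <- R -> B <- A -> D -> E -> V
  P3: T <- R -> B -> D -> E -> V
  P4: T <- R -> B -> E -> V
  P5: T <- R -> V
The empty set is not sufficient: P1 (T <- R -> L -> V) has no collider blocking it and no conditioned non-collider, so it is open.
Try {R}:
  P1: blocked at fork node R ∈ conditioning set.
  P2: blocked at fork node R ∈ conditioning set.
  P3: blocked at fork node R ∈ conditioning set.
  P4: blocked at fork node R ∈ conditioning set.
  P5: blocked at fork node R ∈ conditioning set.
{R} contains no descendant of T and blocks every backdoor path.
No other singleton works — e.g. {A} leaves P1 open — so {R} is the unique smallest valid adjustment set.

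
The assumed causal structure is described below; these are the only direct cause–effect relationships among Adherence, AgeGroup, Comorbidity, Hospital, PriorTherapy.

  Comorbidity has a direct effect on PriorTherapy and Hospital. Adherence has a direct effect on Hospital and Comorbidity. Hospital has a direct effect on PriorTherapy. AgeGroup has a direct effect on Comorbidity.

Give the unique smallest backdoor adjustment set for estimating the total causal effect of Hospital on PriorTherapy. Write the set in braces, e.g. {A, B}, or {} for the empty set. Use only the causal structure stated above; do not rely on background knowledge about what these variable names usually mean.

Variables eligible for adjustment (non-descendants of Hospital, excluding Hospital and PriorTherapy): {Adherence, AgeGroup, Comorbidity}.
Backdoor paths from Hospital to PriorTherapy:
  P1: Hospital <- Adherence -> Comorbidity -> PriorTherapy
  P2: Hospital <- Comorbidity -> PriorTherapy
The empty set is not sufficient: P1 (Hospital <- Adherence -> Comorbidity -> PriorTherapy) has no collider blocking it and no conditioned non-collider, so it is open.
Try {Comorbidity}:
  P1: blocked at chain node Comorbidity ∈ conditioning set.
  P2: blocked at fork node Comorbidity ∈ conditioning set.
{Comorbidity} contains no descendant of Hospital and blocks every backdoor path.
No other singleton works — e.g. {Adherence} leaves P2 open — so {Comorbidity} is the unique smallest valid adjustment set.

{Comorbidity}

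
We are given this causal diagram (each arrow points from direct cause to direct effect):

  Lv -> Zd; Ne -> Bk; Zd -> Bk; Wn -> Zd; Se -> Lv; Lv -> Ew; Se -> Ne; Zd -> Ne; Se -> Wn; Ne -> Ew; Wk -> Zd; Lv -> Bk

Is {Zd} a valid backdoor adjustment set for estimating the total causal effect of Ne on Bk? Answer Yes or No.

Backdoor paths from Ne to Bk (paths whose first edge points into Ne):
  P1: Ne <- Se -> Wn -> Zd <- Lv -> Bk
  P2: Ne <- Se -> Wn -> Zd -> Bk
  P3: Ne <- Se -> Lv -> Zd -> Bk
  P4: Ne <- Se -> Lv -> Bk
  P5: Ne <- Zd <- Wn <- Se -> Lv -> Bk
  P6: Ne <- Zd <- Lv -> Bk
  P7: Ne <- Zd -> Bk
Condition 1 (no descendant of Ne in the set): holds — descendants of Ne are {Bk, Ew}; none are in {Zd}.
Condition 2 (every backdoor path blocked by {Zd}):
  P1: open — collider(s) Zd are conditioned on (or have a conditioned descendant) and no non-collider on the path is in the set.
  P2: blocked at chain node Zd ∈ conditioning set.
  P3: blocked at chain node Zd ∈ conditioning set.
  P4: open — no interior node is in the conditioning set.
  P5: blocked at chain node Zd ∈ conditioning set.
  P6: blocked at chain node Zd ∈ conditioning set.
  P7: blocked at fork node Zd ∈ conditioning set.
{Zd} does not satisfy the backdoor criterion.

No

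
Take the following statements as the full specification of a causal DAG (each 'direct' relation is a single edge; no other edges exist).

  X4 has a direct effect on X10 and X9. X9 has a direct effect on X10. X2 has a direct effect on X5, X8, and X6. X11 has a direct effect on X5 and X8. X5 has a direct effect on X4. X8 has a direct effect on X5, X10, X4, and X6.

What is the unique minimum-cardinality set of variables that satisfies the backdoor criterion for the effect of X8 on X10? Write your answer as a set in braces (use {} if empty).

Variables eligible for adjustment (non-descendants of X8, excluding X8 and X10): {X11, X2}.
Backdoor paths from X8 to X10:
  P1: X8 <- X11 -> X5 -> X4 -> X9 -> X10
  P2: X8 <- X11 -> X5 -> X4 -> X10
  P3: X8 <- X2 -> X5 -> X4 -> X9 -> X10
  P4: X8 <- X2 -> X5 -> X4 -> X10
The empty set is not sufficient: P1 (X8 <- X11 -> X5 -> X4 -> X9 -> X10) has no collider blocking it and no conditioned non-collider, so it is open.
Try {X11, X2}:
  P1: blocked at fork node X11 ∈ conditioning set.
  P2: blocked at fork node X11 ∈ conditioning set.
  P3: blocked at fork node X2 ∈ conditioning set.
  P4: blocked at fork node X2 ∈ conditioning set.
{X11, X2} contains no descendant of X8 and blocks every backdoor path.
Every element of {X11, X2} is needed (dropping X11 leaves P1 open; dropping X2 leaves P3 open), so no proper subset is valid.
Among all size-2 subsets of the eligible variables, only {X11, X2} blocks every backdoor path, so it is the unique smallest valid adjustment set.

{X11, X2}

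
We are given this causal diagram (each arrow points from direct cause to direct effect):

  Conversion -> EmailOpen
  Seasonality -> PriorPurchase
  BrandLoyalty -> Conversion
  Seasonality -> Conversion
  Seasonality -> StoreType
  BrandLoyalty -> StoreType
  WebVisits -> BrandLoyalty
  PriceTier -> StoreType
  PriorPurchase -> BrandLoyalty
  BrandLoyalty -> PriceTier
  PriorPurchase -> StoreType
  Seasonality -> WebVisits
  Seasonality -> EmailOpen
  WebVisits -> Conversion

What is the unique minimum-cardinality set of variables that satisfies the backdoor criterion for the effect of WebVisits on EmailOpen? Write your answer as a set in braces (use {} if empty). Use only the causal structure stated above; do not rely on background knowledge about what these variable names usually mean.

Variables eligible for adjustment (non-descendants of WebVisits, excluding WebVisits and EmailOpen): {PriorPurchase, Seasonality}.
Backdoor paths from WebVisits to EmailOpen:
  P1: WebVisits <- Seasonality -> PriorPurchase -> BrandLoyalty -> Conversion -> EmailOpen
  P2: WebVisits <- Seasonality -> PriorPurchase -> StoreType <- BrandLoyalty -> Conversion -> EmailOpen
  P3: WebVisits <- Seasonality -> PriorPurchase -> StoreType <- PriceTier <- BrandLoyalty -> Conversion -> EmailOpen
  P4: WebVisits <- Seasonality -> Conversion -> EmailOpen
  P5: WebVisits <- Seasonality -> EmailOpen
  P6: WebVisits <- Seasonality -> StoreType <- PriorPurchase -> BrandLoyalty -> Conversion -> EmailOpen
  P7: WebVisits <- Seasonality -> StoreType <- BrandLoyalty -> Conversion -> EmailOpen
  P8: WebVisits <- Seasonality -> StoreType <- PriceTier <- BrandLoyalty -> Conversion -> EmailOpen
The empty set is not sufficient: P1 (WebVisits <- Seasonality -> PriorPurchase -> BrandLoyalty -> Conversion -> EmailOpen) has no collider blocking it and no conditioned non-collider, so it is open.
Try {Seasonality}:
  P1: blocked at fork node Seasonality ∈ conditioning set.
  P2: blocked at fork node Seasonality ∈ conditioning set.
  P3: blocked at fork node Seasonality ∈ conditioning set.
  P4: blocked at fork node Seasonality ∈ conditioning set.
  P5: blocked at fork node Seasonality ∈ conditioning set.
  P6: blocked at fork node Seasonality ∈ conditioning set.
  P7: blocked at fork node Seasonality ∈ conditioning set.
  P8: blocked at fork node Seasonality ∈ conditioning set.
{Seasonality} contains no descendant of WebVisits and blocks every backdoor path.
No other singleton works — e.g. {PriorPurchase} leaves P4 open — so {Seasonality} is the unique smallest valid adjustment set.

{Seasonality}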